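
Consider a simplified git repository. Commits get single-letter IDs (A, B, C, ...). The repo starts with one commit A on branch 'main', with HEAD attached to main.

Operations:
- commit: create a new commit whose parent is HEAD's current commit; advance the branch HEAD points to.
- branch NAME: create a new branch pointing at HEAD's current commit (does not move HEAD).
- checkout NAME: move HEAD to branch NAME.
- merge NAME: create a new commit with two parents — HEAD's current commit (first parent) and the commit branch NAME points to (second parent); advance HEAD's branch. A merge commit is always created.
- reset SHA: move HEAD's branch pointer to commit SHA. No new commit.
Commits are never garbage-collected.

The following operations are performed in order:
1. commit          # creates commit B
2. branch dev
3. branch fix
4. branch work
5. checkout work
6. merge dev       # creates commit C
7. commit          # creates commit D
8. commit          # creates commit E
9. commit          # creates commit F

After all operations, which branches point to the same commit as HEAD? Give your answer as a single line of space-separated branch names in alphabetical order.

After op 1 (commit): HEAD=main@B [main=B]
After op 2 (branch): HEAD=main@B [dev=B main=B]
After op 3 (branch): HEAD=main@B [dev=B fix=B main=B]
After op 4 (branch): HEAD=main@B [dev=B fix=B main=B work=B]
After op 5 (checkout): HEAD=work@B [dev=B fix=B main=B work=B]
After op 6 (merge): HEAD=work@C [dev=B fix=B main=B work=C]
After op 7 (commit): HEAD=work@D [dev=B fix=B main=B work=D]
After op 8 (commit): HEAD=work@E [dev=B fix=B main=B work=E]
After op 9 (commit): HEAD=work@F [dev=B fix=B main=B work=F]

Answer: work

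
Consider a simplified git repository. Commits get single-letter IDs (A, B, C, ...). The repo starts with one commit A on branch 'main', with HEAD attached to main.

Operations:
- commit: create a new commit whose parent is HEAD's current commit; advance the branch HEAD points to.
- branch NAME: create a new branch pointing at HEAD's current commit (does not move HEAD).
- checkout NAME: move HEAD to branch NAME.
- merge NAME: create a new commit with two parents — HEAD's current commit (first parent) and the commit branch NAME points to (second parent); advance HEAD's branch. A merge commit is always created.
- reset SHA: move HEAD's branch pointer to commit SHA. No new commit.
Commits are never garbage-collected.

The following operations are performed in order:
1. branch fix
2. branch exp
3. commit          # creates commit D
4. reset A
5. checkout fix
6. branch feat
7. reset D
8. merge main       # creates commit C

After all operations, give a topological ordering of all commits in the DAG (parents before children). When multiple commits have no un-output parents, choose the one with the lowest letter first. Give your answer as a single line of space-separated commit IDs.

Answer: A D C

Derivation:
After op 1 (branch): HEAD=main@A [fix=A main=A]
After op 2 (branch): HEAD=main@A [exp=A fix=A main=A]
After op 3 (commit): HEAD=main@D [exp=A fix=A main=D]
After op 4 (reset): HEAD=main@A [exp=A fix=A main=A]
After op 5 (checkout): HEAD=fix@A [exp=A fix=A main=A]
After op 6 (branch): HEAD=fix@A [exp=A feat=A fix=A main=A]
After op 7 (reset): HEAD=fix@D [exp=A feat=A fix=D main=A]
After op 8 (merge): HEAD=fix@C [exp=A feat=A fix=C main=A]
commit A: parents=[]
commit C: parents=['D', 'A']
commit D: parents=['A']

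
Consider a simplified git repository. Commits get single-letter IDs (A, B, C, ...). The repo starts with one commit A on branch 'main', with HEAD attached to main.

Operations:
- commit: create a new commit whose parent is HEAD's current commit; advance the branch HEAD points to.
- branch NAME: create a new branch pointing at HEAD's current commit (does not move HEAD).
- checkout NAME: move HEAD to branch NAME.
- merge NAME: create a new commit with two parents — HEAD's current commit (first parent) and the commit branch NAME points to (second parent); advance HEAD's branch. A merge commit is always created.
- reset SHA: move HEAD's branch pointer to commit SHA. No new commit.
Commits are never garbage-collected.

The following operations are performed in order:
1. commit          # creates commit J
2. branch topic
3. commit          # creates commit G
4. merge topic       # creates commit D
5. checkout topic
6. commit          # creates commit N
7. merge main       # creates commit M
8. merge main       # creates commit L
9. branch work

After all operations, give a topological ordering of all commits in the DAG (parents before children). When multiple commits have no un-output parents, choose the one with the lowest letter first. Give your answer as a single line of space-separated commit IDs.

Answer: A J G D N M L

Derivation:
After op 1 (commit): HEAD=main@J [main=J]
After op 2 (branch): HEAD=main@J [main=J topic=J]
After op 3 (commit): HEAD=main@G [main=G topic=J]
After op 4 (merge): HEAD=main@D [main=D topic=J]
After op 5 (checkout): HEAD=topic@J [main=D topic=J]
After op 6 (commit): HEAD=topic@N [main=D topic=N]
After op 7 (merge): HEAD=topic@M [main=D topic=M]
After op 8 (merge): HEAD=topic@L [main=D topic=L]
After op 9 (branch): HEAD=topic@L [main=D topic=L work=L]
commit A: parents=[]
commit D: parents=['G', 'J']
commit G: parents=['J']
commit J: parents=['A']
commit L: parents=['M', 'D']
commit M: parents=['N', 'D']
commit N: parents=['J']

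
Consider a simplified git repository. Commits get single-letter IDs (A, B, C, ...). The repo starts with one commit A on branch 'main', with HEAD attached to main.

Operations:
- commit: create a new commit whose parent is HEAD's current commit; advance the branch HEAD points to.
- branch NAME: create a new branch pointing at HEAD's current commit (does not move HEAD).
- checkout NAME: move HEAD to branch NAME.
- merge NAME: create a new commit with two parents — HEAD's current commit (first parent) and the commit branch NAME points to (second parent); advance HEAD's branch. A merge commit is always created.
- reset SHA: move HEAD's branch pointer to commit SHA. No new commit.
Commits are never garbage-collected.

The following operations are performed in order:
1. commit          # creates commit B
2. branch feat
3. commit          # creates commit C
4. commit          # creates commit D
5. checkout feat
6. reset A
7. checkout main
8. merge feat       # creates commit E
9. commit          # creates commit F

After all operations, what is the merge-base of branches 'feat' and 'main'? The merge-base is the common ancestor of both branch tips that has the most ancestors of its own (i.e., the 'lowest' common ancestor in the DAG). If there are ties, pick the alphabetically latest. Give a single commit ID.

Answer: A

Derivation:
After op 1 (commit): HEAD=main@B [main=B]
After op 2 (branch): HEAD=main@B [feat=B main=B]
After op 3 (commit): HEAD=main@C [feat=B main=C]
After op 4 (commit): HEAD=main@D [feat=B main=D]
After op 5 (checkout): HEAD=feat@B [feat=B main=D]
After op 6 (reset): HEAD=feat@A [feat=A main=D]
After op 7 (checkout): HEAD=main@D [feat=A main=D]
After op 8 (merge): HEAD=main@E [feat=A main=E]
After op 9 (commit): HEAD=main@F [feat=A main=F]
ancestors(feat=A): ['A']
ancestors(main=F): ['A', 'B', 'C', 'D', 'E', 'F']
common: ['A']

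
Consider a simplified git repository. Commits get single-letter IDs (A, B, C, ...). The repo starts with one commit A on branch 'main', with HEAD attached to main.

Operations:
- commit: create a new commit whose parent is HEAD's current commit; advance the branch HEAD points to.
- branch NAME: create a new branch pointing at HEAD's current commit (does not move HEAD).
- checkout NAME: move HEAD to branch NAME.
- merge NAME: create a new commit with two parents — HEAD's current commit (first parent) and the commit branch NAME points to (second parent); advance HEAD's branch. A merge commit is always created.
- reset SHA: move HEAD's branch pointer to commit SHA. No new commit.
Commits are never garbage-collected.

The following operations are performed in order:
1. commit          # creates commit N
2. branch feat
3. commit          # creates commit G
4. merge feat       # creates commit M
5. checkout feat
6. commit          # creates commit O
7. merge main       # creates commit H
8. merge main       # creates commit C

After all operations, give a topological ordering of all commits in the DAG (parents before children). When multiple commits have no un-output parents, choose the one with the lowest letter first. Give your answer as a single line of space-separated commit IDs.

Answer: A N G M O H C

Derivation:
After op 1 (commit): HEAD=main@N [main=N]
After op 2 (branch): HEAD=main@N [feat=N main=N]
After op 3 (commit): HEAD=main@G [feat=N main=G]
After op 4 (merge): HEAD=main@M [feat=N main=M]
After op 5 (checkout): HEAD=feat@N [feat=N main=M]
After op 6 (commit): HEAD=feat@O [feat=O main=M]
After op 7 (merge): HEAD=feat@H [feat=H main=M]
After op 8 (merge): HEAD=feat@C [feat=C main=M]
commit A: parents=[]
commit C: parents=['H', 'M']
commit G: parents=['N']
commit H: parents=['O', 'M']
commit M: parents=['G', 'N']
commit N: parents=['A']
commit O: parents=['N']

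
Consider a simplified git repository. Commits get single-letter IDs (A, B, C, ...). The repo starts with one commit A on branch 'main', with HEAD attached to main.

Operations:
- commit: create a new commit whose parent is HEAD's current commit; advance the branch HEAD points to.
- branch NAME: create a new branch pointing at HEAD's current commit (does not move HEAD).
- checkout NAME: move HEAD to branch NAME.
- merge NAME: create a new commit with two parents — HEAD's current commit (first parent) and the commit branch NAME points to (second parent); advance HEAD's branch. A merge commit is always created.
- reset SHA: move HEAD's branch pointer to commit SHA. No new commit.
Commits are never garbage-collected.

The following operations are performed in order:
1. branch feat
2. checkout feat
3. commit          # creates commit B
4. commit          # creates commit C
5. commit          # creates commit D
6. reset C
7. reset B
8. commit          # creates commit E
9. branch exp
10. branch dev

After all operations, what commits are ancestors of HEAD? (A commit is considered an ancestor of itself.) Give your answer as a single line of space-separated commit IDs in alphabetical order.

After op 1 (branch): HEAD=main@A [feat=A main=A]
After op 2 (checkout): HEAD=feat@A [feat=A main=A]
After op 3 (commit): HEAD=feat@B [feat=B main=A]
After op 4 (commit): HEAD=feat@C [feat=C main=A]
After op 5 (commit): HEAD=feat@D [feat=D main=A]
After op 6 (reset): HEAD=feat@C [feat=C main=A]
After op 7 (reset): HEAD=feat@B [feat=B main=A]
After op 8 (commit): HEAD=feat@E [feat=E main=A]
After op 9 (branch): HEAD=feat@E [exp=E feat=E main=A]
After op 10 (branch): HEAD=feat@E [dev=E exp=E feat=E main=A]

Answer: A B E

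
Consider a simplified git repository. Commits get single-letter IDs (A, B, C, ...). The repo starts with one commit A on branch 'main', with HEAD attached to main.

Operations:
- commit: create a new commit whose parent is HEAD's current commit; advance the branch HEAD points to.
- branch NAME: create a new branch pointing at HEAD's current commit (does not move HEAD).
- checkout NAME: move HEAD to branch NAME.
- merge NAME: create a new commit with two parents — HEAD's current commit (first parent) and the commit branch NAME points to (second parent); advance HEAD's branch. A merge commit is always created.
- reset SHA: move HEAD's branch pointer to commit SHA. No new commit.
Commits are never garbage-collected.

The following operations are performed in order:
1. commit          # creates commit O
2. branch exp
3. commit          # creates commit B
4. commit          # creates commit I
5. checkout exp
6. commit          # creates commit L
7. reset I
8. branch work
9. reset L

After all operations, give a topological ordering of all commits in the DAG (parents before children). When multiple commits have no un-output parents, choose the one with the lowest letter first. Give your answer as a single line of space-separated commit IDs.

After op 1 (commit): HEAD=main@O [main=O]
After op 2 (branch): HEAD=main@O [exp=O main=O]
After op 3 (commit): HEAD=main@B [exp=O main=B]
After op 4 (commit): HEAD=main@I [exp=O main=I]
After op 5 (checkout): HEAD=exp@O [exp=O main=I]
After op 6 (commit): HEAD=exp@L [exp=L main=I]
After op 7 (reset): HEAD=exp@I [exp=I main=I]
After op 8 (branch): HEAD=exp@I [exp=I main=I work=I]
After op 9 (reset): HEAD=exp@L [exp=L main=I work=I]
commit A: parents=[]
commit B: parents=['O']
commit I: parents=['B']
commit L: parents=['O']
commit O: parents=['A']

Answer: A O B I L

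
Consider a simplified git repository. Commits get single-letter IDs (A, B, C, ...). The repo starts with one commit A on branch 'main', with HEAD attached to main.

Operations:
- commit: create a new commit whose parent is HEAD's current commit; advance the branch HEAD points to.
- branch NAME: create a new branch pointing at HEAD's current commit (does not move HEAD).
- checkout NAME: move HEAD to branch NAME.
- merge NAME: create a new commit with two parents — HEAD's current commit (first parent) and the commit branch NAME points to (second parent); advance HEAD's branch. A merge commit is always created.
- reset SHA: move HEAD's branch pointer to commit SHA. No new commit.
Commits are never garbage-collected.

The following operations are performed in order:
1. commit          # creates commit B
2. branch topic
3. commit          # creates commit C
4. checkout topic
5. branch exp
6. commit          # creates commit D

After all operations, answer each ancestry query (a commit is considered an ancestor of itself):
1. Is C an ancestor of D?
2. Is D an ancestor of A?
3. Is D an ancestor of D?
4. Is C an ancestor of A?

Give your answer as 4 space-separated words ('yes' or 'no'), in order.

After op 1 (commit): HEAD=main@B [main=B]
After op 2 (branch): HEAD=main@B [main=B topic=B]
After op 3 (commit): HEAD=main@C [main=C topic=B]
After op 4 (checkout): HEAD=topic@B [main=C topic=B]
After op 5 (branch): HEAD=topic@B [exp=B main=C topic=B]
After op 6 (commit): HEAD=topic@D [exp=B main=C topic=D]
ancestors(D) = {A,B,D}; C in? no
ancestors(A) = {A}; D in? no
ancestors(D) = {A,B,D}; D in? yes
ancestors(A) = {A}; C in? no

Answer: no no yes no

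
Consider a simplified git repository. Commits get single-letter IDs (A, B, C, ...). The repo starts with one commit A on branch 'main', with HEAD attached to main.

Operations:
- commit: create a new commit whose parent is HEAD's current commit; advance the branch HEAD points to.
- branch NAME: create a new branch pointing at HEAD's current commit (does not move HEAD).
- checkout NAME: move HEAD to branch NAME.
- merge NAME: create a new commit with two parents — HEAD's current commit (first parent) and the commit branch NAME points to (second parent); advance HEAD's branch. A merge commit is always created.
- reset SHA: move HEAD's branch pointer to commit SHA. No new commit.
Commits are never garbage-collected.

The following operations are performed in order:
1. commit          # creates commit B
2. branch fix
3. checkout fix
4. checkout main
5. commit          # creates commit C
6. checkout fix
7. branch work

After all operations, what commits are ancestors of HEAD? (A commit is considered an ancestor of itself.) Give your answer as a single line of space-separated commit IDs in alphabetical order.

Answer: A B

Derivation:
After op 1 (commit): HEAD=main@B [main=B]
After op 2 (branch): HEAD=main@B [fix=B main=B]
After op 3 (checkout): HEAD=fix@B [fix=B main=B]
After op 4 (checkout): HEAD=main@B [fix=B main=B]
After op 5 (commit): HEAD=main@C [fix=B main=C]
After op 6 (checkout): HEAD=fix@B [fix=B main=C]
After op 7 (branch): HEAD=fix@B [fix=B main=C work=B]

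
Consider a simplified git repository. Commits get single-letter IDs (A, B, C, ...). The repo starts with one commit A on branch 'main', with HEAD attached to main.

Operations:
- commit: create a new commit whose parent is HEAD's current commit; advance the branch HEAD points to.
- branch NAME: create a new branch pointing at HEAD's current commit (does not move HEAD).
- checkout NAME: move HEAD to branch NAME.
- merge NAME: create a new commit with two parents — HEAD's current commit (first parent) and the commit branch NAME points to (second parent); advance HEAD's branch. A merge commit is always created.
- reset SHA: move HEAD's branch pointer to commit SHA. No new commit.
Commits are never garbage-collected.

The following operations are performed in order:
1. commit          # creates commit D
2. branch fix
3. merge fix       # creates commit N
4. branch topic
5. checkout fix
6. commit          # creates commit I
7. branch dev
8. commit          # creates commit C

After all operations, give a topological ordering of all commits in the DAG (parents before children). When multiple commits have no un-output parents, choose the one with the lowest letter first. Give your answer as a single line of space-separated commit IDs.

After op 1 (commit): HEAD=main@D [main=D]
After op 2 (branch): HEAD=main@D [fix=D main=D]
After op 3 (merge): HEAD=main@N [fix=D main=N]
After op 4 (branch): HEAD=main@N [fix=D main=N topic=N]
After op 5 (checkout): HEAD=fix@D [fix=D main=N topic=N]
After op 6 (commit): HEAD=fix@I [fix=I main=N topic=N]
After op 7 (branch): HEAD=fix@I [dev=I fix=I main=N topic=N]
After op 8 (commit): HEAD=fix@C [dev=I fix=C main=N topic=N]
commit A: parents=[]
commit C: parents=['I']
commit D: parents=['A']
commit I: parents=['D']
commit N: parents=['D', 'D']

Answer: A D I C N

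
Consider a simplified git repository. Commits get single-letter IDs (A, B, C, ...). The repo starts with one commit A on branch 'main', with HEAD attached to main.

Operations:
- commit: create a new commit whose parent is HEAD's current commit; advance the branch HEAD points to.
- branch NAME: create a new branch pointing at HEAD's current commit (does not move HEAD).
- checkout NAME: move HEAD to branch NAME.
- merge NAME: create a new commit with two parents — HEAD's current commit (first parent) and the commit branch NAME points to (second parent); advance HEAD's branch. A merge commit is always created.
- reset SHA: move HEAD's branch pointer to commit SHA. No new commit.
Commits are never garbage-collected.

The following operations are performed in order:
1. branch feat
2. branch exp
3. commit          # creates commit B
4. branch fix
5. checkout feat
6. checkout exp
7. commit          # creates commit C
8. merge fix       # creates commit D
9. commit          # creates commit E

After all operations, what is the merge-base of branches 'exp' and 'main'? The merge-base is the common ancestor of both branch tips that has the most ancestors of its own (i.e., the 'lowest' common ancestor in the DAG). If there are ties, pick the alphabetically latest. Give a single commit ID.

After op 1 (branch): HEAD=main@A [feat=A main=A]
After op 2 (branch): HEAD=main@A [exp=A feat=A main=A]
After op 3 (commit): HEAD=main@B [exp=A feat=A main=B]
After op 4 (branch): HEAD=main@B [exp=A feat=A fix=B main=B]
After op 5 (checkout): HEAD=feat@A [exp=A feat=A fix=B main=B]
After op 6 (checkout): HEAD=exp@A [exp=A feat=A fix=B main=B]
After op 7 (commit): HEAD=exp@C [exp=C feat=A fix=B main=B]
After op 8 (merge): HEAD=exp@D [exp=D feat=A fix=B main=B]
After op 9 (commit): HEAD=exp@E [exp=E feat=A fix=B main=B]
ancestors(exp=E): ['A', 'B', 'C', 'D', 'E']
ancestors(main=B): ['A', 'B']
common: ['A', 'B']

Answer: B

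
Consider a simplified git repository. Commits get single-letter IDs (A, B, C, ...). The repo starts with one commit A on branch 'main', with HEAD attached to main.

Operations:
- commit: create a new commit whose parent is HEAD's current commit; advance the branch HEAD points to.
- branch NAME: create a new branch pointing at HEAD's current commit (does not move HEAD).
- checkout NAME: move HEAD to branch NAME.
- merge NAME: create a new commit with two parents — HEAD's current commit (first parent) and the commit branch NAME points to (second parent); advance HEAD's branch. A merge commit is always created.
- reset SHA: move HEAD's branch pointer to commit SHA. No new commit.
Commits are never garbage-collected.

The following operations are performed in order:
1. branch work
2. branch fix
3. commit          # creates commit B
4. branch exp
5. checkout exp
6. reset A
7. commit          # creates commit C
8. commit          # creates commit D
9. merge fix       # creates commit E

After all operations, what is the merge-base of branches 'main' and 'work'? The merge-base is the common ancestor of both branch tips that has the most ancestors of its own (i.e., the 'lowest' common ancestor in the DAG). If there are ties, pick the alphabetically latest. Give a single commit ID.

After op 1 (branch): HEAD=main@A [main=A work=A]
After op 2 (branch): HEAD=main@A [fix=A main=A work=A]
After op 3 (commit): HEAD=main@B [fix=A main=B work=A]
After op 4 (branch): HEAD=main@B [exp=B fix=A main=B work=A]
After op 5 (checkout): HEAD=exp@B [exp=B fix=A main=B work=A]
After op 6 (reset): HEAD=exp@A [exp=A fix=A main=B work=A]
After op 7 (commit): HEAD=exp@C [exp=C fix=A main=B work=A]
After op 8 (commit): HEAD=exp@D [exp=D fix=A main=B work=A]
After op 9 (merge): HEAD=exp@E [exp=E fix=A main=B work=A]
ancestors(main=B): ['A', 'B']
ancestors(work=A): ['A']
common: ['A']

Answer: A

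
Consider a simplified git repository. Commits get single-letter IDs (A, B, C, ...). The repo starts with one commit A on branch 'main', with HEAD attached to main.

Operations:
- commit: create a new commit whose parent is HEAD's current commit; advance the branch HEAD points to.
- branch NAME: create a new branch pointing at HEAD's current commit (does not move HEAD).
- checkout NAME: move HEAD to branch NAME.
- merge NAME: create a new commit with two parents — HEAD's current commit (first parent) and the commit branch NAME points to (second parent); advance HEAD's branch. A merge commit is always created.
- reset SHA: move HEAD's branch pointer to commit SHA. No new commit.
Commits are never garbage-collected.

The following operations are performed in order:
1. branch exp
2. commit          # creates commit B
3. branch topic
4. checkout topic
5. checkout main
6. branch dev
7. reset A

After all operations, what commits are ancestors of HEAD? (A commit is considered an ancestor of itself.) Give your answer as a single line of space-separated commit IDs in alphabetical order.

After op 1 (branch): HEAD=main@A [exp=A main=A]
After op 2 (commit): HEAD=main@B [exp=A main=B]
After op 3 (branch): HEAD=main@B [exp=A main=B topic=B]
After op 4 (checkout): HEAD=topic@B [exp=A main=B topic=B]
After op 5 (checkout): HEAD=main@B [exp=A main=B topic=B]
After op 6 (branch): HEAD=main@B [dev=B exp=A main=B topic=B]
After op 7 (reset): HEAD=main@A [dev=B exp=A main=A topic=B]

Answer: A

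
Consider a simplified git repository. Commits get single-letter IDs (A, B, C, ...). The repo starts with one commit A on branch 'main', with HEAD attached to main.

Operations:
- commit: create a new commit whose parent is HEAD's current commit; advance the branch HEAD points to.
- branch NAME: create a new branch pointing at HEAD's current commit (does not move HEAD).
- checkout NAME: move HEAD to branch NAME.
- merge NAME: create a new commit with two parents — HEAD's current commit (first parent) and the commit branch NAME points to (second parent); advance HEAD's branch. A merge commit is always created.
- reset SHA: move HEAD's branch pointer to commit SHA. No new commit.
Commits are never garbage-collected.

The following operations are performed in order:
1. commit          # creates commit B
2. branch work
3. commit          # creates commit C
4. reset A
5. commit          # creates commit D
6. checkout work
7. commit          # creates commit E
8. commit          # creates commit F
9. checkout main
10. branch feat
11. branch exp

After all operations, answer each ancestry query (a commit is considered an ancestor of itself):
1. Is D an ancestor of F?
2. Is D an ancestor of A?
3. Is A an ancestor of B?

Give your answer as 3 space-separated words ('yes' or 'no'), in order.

Answer: no no yes

Derivation:
After op 1 (commit): HEAD=main@B [main=B]
After op 2 (branch): HEAD=main@B [main=B work=B]
After op 3 (commit): HEAD=main@C [main=C work=B]
After op 4 (reset): HEAD=main@A [main=A work=B]
After op 5 (commit): HEAD=main@D [main=D work=B]
After op 6 (checkout): HEAD=work@B [main=D work=B]
After op 7 (commit): HEAD=work@E [main=D work=E]
After op 8 (commit): HEAD=work@F [main=D work=F]
After op 9 (checkout): HEAD=main@D [main=D work=F]
After op 10 (branch): HEAD=main@D [feat=D main=D work=F]
After op 11 (branch): HEAD=main@D [exp=D feat=D main=D work=F]
ancestors(F) = {A,B,E,F}; D in? no
ancestors(A) = {A}; D in? no
ancestors(B) = {A,B}; A in? yes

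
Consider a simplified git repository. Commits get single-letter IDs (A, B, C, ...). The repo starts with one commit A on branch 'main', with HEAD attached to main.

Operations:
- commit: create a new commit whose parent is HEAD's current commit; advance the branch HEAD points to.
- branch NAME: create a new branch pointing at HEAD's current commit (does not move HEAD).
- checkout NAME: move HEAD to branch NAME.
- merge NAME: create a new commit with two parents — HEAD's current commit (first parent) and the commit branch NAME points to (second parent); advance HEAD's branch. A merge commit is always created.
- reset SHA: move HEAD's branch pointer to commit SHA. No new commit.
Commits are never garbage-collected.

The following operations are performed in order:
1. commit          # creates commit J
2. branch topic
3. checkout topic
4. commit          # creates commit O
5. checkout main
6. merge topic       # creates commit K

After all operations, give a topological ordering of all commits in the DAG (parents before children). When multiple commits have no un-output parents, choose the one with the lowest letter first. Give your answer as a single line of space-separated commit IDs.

After op 1 (commit): HEAD=main@J [main=J]
After op 2 (branch): HEAD=main@J [main=J topic=J]
After op 3 (checkout): HEAD=topic@J [main=J topic=J]
After op 4 (commit): HEAD=topic@O [main=J topic=O]
After op 5 (checkout): HEAD=main@J [main=J topic=O]
After op 6 (merge): HEAD=main@K [main=K topic=O]
commit A: parents=[]
commit J: parents=['A']
commit K: parents=['J', 'O']
commit O: parents=['J']

Answer: A J O K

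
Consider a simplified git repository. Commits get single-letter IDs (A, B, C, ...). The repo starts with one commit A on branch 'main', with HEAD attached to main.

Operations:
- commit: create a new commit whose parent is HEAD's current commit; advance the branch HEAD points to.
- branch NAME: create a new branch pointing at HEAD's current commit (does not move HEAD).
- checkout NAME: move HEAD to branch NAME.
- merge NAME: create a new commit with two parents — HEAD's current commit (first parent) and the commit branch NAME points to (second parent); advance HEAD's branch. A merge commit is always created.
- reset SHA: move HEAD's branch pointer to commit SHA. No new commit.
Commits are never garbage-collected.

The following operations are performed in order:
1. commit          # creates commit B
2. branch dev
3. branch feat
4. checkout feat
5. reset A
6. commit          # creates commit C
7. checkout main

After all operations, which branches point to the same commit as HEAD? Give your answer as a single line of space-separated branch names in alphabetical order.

After op 1 (commit): HEAD=main@B [main=B]
After op 2 (branch): HEAD=main@B [dev=B main=B]
After op 3 (branch): HEAD=main@B [dev=B feat=B main=B]
After op 4 (checkout): HEAD=feat@B [dev=B feat=B main=B]
After op 5 (reset): HEAD=feat@A [dev=B feat=A main=B]
After op 6 (commit): HEAD=feat@C [dev=B feat=C main=B]
After op 7 (checkout): HEAD=main@B [dev=B feat=C main=B]

Answer: dev main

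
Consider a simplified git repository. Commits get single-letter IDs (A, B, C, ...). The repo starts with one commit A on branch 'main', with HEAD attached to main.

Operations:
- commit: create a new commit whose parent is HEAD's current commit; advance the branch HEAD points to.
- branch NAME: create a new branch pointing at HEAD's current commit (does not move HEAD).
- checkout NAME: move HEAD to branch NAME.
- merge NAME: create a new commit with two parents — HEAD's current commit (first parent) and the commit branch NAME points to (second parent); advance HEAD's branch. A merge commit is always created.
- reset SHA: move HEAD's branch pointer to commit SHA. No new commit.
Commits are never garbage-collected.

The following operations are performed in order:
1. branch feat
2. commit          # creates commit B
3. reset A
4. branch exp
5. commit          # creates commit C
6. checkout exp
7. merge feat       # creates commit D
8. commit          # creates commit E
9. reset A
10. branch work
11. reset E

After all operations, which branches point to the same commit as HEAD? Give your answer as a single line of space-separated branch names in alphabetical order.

Answer: exp

Derivation:
After op 1 (branch): HEAD=main@A [feat=A main=A]
After op 2 (commit): HEAD=main@B [feat=A main=B]
After op 3 (reset): HEAD=main@A [feat=A main=A]
After op 4 (branch): HEAD=main@A [exp=A feat=A main=A]
After op 5 (commit): HEAD=main@C [exp=A feat=A main=C]
After op 6 (checkout): HEAD=exp@A [exp=A feat=A main=C]
After op 7 (merge): HEAD=exp@D [exp=D feat=A main=C]
After op 8 (commit): HEAD=exp@E [exp=E feat=A main=C]
After op 9 (reset): HEAD=exp@A [exp=A feat=A main=C]
After op 10 (branch): HEAD=exp@A [exp=A feat=A main=C work=A]
After op 11 (reset): HEAD=exp@E [exp=E feat=A main=C work=A]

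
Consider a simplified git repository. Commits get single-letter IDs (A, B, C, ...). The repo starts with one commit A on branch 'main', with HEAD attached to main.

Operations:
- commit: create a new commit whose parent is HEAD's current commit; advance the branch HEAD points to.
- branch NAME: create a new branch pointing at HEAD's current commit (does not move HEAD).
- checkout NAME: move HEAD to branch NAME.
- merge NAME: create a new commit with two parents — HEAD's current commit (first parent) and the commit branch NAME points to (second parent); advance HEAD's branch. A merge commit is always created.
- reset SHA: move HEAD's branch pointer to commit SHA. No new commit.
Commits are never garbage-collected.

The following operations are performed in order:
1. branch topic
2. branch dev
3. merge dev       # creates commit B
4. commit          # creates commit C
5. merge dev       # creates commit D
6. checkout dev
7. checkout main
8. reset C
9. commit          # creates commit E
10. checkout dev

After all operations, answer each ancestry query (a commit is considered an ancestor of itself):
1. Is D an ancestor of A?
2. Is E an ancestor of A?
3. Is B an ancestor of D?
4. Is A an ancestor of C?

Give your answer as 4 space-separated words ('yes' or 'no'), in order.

After op 1 (branch): HEAD=main@A [main=A topic=A]
After op 2 (branch): HEAD=main@A [dev=A main=A topic=A]
After op 3 (merge): HEAD=main@B [dev=A main=B topic=A]
After op 4 (commit): HEAD=main@C [dev=A main=C topic=A]
After op 5 (merge): HEAD=main@D [dev=A main=D topic=A]
After op 6 (checkout): HEAD=dev@A [dev=A main=D topic=A]
After op 7 (checkout): HEAD=main@D [dev=A main=D topic=A]
After op 8 (reset): HEAD=main@C [dev=A main=C topic=A]
After op 9 (commit): HEAD=main@E [dev=A main=E topic=A]
After op 10 (checkout): HEAD=dev@A [dev=A main=E topic=A]
ancestors(A) = {A}; D in? no
ancestors(A) = {A}; E in? no
ancestors(D) = {A,B,C,D}; B in? yes
ancestors(C) = {A,B,C}; A in? yes

Answer: no no yes yes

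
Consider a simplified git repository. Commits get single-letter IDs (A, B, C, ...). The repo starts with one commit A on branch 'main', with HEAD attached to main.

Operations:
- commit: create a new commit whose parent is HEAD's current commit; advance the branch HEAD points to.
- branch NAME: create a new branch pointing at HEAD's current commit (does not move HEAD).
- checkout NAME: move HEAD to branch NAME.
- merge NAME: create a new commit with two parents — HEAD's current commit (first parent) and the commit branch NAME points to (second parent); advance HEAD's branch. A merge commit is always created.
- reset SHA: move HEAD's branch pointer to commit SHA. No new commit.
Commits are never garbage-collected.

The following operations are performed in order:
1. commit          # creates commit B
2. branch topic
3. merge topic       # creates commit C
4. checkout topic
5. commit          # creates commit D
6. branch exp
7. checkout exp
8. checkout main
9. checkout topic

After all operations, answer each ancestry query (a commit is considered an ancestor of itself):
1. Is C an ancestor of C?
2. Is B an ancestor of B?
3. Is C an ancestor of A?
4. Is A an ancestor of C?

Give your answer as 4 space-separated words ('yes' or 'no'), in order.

Answer: yes yes no yes

Derivation:
After op 1 (commit): HEAD=main@B [main=B]
After op 2 (branch): HEAD=main@B [main=B topic=B]
After op 3 (merge): HEAD=main@C [main=C topic=B]
After op 4 (checkout): HEAD=topic@B [main=C topic=B]
After op 5 (commit): HEAD=topic@D [main=C topic=D]
After op 6 (branch): HEAD=topic@D [exp=D main=C topic=D]
After op 7 (checkout): HEAD=exp@D [exp=D main=C topic=D]
After op 8 (checkout): HEAD=main@C [exp=D main=C topic=D]
After op 9 (checkout): HEAD=topic@D [exp=D main=C topic=D]
ancestors(C) = {A,B,C}; C in? yes
ancestors(B) = {A,B}; B in? yes
ancestors(A) = {A}; C in? no
ancestors(C) = {A,B,C}; A in? yes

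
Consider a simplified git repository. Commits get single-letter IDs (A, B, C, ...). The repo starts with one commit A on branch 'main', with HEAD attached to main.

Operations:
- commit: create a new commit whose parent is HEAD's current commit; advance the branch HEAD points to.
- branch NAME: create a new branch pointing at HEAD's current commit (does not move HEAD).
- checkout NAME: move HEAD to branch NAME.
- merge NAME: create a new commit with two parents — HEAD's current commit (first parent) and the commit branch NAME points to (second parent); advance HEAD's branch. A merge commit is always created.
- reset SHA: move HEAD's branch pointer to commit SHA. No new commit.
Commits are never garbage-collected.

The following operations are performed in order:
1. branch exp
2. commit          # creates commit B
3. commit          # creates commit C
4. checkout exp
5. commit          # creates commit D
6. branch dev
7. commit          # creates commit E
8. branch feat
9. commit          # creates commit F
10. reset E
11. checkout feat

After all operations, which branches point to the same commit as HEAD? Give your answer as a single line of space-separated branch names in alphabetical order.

After op 1 (branch): HEAD=main@A [exp=A main=A]
After op 2 (commit): HEAD=main@B [exp=A main=B]
After op 3 (commit): HEAD=main@C [exp=A main=C]
After op 4 (checkout): HEAD=exp@A [exp=A main=C]
After op 5 (commit): HEAD=exp@D [exp=D main=C]
After op 6 (branch): HEAD=exp@D [dev=D exp=D main=C]
After op 7 (commit): HEAD=exp@E [dev=D exp=E main=C]
After op 8 (branch): HEAD=exp@E [dev=D exp=E feat=E main=C]
After op 9 (commit): HEAD=exp@F [dev=D exp=F feat=E main=C]
After op 10 (reset): HEAD=exp@E [dev=D exp=E feat=E main=C]
After op 11 (checkout): HEAD=feat@E [dev=D exp=E feat=E main=C]

Answer: exp feat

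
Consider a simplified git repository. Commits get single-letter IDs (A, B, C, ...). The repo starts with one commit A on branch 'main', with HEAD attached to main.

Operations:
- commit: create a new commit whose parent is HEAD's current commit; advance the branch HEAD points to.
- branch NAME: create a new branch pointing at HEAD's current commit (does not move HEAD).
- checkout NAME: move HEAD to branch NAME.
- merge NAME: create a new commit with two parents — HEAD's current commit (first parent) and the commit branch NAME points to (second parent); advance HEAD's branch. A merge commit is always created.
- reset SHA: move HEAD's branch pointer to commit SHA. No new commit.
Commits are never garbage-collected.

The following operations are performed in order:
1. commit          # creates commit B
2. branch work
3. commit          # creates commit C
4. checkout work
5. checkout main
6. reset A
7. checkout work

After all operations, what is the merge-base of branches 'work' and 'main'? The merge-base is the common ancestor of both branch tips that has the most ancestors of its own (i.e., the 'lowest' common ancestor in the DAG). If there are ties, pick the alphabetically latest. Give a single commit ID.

Answer: A

Derivation:
After op 1 (commit): HEAD=main@B [main=B]
After op 2 (branch): HEAD=main@B [main=B work=B]
After op 3 (commit): HEAD=main@C [main=C work=B]
After op 4 (checkout): HEAD=work@B [main=C work=B]
After op 5 (checkout): HEAD=main@C [main=C work=B]
After op 6 (reset): HEAD=main@A [main=A work=B]
After op 7 (checkout): HEAD=work@B [main=A work=B]
ancestors(work=B): ['A', 'B']
ancestors(main=A): ['A']
common: ['A']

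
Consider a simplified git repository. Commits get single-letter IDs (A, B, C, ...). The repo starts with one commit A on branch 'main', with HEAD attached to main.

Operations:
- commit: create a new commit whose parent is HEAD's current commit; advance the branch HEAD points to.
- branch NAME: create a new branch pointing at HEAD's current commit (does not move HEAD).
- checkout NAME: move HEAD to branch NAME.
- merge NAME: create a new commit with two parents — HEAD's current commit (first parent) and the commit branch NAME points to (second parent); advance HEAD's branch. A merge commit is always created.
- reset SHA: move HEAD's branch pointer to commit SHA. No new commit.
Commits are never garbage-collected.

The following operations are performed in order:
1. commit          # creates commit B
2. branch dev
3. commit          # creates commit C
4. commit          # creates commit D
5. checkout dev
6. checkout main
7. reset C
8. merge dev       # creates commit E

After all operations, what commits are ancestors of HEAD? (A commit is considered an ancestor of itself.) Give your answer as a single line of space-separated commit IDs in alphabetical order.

Answer: A B C E

Derivation:
After op 1 (commit): HEAD=main@B [main=B]
After op 2 (branch): HEAD=main@B [dev=B main=B]
After op 3 (commit): HEAD=main@C [dev=B main=C]
After op 4 (commit): HEAD=main@D [dev=B main=D]
After op 5 (checkout): HEAD=dev@B [dev=B main=D]
After op 6 (checkout): HEAD=main@D [dev=B main=D]
After op 7 (reset): HEAD=main@C [dev=B main=C]
After op 8 (merge): HEAD=main@E [dev=B main=E]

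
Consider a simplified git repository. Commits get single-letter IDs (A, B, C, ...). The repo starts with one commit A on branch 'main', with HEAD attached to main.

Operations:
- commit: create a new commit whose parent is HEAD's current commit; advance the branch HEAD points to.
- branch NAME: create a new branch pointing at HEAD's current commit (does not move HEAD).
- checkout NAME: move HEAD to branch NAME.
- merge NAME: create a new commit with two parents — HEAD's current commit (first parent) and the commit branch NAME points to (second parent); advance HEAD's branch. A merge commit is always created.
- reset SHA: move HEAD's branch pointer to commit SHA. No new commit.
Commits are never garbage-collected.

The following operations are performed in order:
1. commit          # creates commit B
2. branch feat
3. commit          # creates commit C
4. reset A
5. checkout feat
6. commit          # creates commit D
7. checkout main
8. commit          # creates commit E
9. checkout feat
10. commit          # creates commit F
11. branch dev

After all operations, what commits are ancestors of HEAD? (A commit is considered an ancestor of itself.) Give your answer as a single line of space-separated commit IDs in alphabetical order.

After op 1 (commit): HEAD=main@B [main=B]
After op 2 (branch): HEAD=main@B [feat=B main=B]
After op 3 (commit): HEAD=main@C [feat=B main=C]
After op 4 (reset): HEAD=main@A [feat=B main=A]
After op 5 (checkout): HEAD=feat@B [feat=B main=A]
After op 6 (commit): HEAD=feat@D [feat=D main=A]
After op 7 (checkout): HEAD=main@A [feat=D main=A]
After op 8 (commit): HEAD=main@E [feat=D main=E]
After op 9 (checkout): HEAD=feat@D [feat=D main=E]
After op 10 (commit): HEAD=feat@F [feat=F main=E]
After op 11 (branch): HEAD=feat@F [dev=F feat=F main=E]

Answer: A B D F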